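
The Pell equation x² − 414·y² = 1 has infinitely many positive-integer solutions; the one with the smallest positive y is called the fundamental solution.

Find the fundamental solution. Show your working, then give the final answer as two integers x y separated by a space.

24335 1196

√414 → a₀=20, period (2,1,7,2,7,1,2,40); ℓ=8 even so k=7
k=0  a_k=20  p_k/q_k = 20/1
k=1  a_k=2  p_k/q_k = 41/2
…
k=3  a_k=7  p_k/q_k = 468/23
k=4  a_k=2  p_k/q_k = 997/49
…
k=6  a_k=1  p_k/q_k = 8444/415
k=7  a_k=2  p_k/q_k = 24335/1196
→ (24335, 1196).  Check: 24335²=592192225, 414·1196²=592192224, difference 1.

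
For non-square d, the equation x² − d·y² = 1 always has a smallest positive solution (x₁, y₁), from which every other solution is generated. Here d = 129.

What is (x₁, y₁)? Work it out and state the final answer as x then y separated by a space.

16855 1484

√129 → a₀=11, period (2,1,3,1,6,1,3,1,2,22); ℓ=10 even so k=9
i=0: a=11 ⇒ p=11, q=1
i=1: a=2 ⇒ p=23, q=2
i=2: a=1 ⇒ p=34, q=3
i=3: a=3 ⇒ p=125, q=11
i=4: a=1 ⇒ p=159, q=14
i=5: a=6 ⇒ p=1079, q=95
i=6: a=1 ⇒ p=1238, q=109
i=7: a=3 ⇒ p=4793, q=422
i=8: a=1 ⇒ p=6031, q=531
i=9: a=2 ⇒ p=16855, q=1484
(x₁, y₁) = (16855, 1484);  16855² − 129·1484² = 1 ✓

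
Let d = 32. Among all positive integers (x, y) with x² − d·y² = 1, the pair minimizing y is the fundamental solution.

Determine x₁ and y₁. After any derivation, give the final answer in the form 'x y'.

17 3

√32 → a₀=5, period (1,1,1,10); ℓ=4 even so k=3
k=0  a_k=5  p_k/q_k = 5/1
k=1  a_k=1  p_k/q_k = 6/1
k=2  a_k=1  p_k/q_k = 11/2
k=3  a_k=1  p_k/q_k = 17/3
(x₁, y₁) = (17, 3);  17² − 32·3² = 1 ✓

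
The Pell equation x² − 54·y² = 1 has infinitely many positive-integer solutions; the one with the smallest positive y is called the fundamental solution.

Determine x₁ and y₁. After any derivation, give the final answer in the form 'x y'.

√54 → a₀=7, period (2,1,6,1,2,14); ℓ=6 even so k=5
step 0: (7, 1)  from 7·(1,0) + (0,1)
step 1: (15, 2)  from 2·(7,1) + (1,0)
step 2: (22, 3)  from 1·(15,2) + (7,1)
step 3: (147, 20)  from 6·(22,3) + (15,2)
step 4: (169, 23)  from 1·(147,20) + (22,3)
step 5: (485, 66)  from 2·(169,23) + (147,20)
(x₁, y₁) = (485, 66);  485² − 54·66² = 1 ✓

485 66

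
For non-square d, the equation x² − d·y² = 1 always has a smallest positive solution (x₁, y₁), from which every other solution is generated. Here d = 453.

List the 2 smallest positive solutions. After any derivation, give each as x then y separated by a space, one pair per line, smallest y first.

√453 → a₀=21, period (3,1,1,10,14,10,1,1,3,42); ℓ=10 even so k=9
a_0=21:  p_0=21·1+0=21,  q_0=21·0+1=1
a_1=3:  p_1=3·21+1=64,  q_1=3·1+0=3
a_2=1:  p_2=1·64+21=85,  q_2=1·3+1=4
a_3=1:  p_3=1·85+64=149,  q_3=1·4+3=7
…
a_5=14:  p_5=14·1575+149=22199,  q_5=14·74+7=1043
…
a_8=1:  p_8=1·245764+223565=469329,  q_8=1·11547+10504=22051
a_9=3:  p_9=3·469329+245764=1653751,  q_9=3·22051+11547=77700
→ (1653751, 77700).  Check: 1653751²=2734892370001, 453·77700²=2734892370000, difference 1.
k=2:  x_2 = 1653751·1653751+453·77700·77700 = 5469784740001,  y_2 = 1653751·77700+77700·1653751 = 256992905400

1653751 77700
5469784740001 256992905400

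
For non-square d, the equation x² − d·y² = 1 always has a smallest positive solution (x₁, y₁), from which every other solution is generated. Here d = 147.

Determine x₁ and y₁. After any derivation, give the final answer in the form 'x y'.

97 8

√147 = [12; 8,24, …], period ℓ=2 (even) → k=1
k=0  a_k=12  p_k/q_k = 12/1
k=1  a_k=8  p_k/q_k = 97/8
(x₁, y₁) = (97, 8);  97² − 147·8² = 1 ✓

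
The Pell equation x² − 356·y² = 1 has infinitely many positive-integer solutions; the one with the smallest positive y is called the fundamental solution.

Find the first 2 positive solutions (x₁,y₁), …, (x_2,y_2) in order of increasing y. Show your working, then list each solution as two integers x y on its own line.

500001 26500
500002000001 26500053000

[18; 1,6,1,1,2,…,6,1,36] for √356; ℓ=14 ⇒ convergent index 13
step 0: (18, 1)  from 18·(1,0) + (0,1)
step 1: (19, 1)  from 1·(18,1) + (1,0)
…
step 4: (283, 15)  from 1·(151,8) + (132,7)
…
step 6: (1000, 53)  from 1·(717,38) + (283,15)
…
step 10: (37868, 2007)  from 1·(28151,1492) + (9717,515)
step 11: (66019, 3499)  from 1·(37868,2007) + (28151,1492)
step 12: (433982, 23001)  from 6·(66019,3499) + (37868,2007)
step 13: (500001, 26500)  from 1·(433982,23001) + (66019,3499)
→ (500001, 26500).  Check: 500001²=250001000001, 356·26500²=250001000000, difference 1.
(x_2, y_2) = (500001·500001 + 356·26500·26500, 500001·26500 + 26500·500001) = (500002000001, 26500053000)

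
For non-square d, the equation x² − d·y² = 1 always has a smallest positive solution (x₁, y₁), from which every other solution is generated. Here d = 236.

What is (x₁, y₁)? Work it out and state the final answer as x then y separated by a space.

561799 36570

√236 → a₀=15, period (2,1,3,5,1,6,1,5,3,1,2,30); ℓ=12 even so k=11
step 0: (15, 1)  from 15·(1,0) + (0,1)
step 1: (31, 2)  from 2·(15,1) + (1,0)
step 2: (46, 3)  from 1·(31,2) + (15,1)
step 3: (169, 11)  from 3·(46,3) + (31,2)
step 4: (891, 58)  from 5·(169,11) + (46,3)
step 5: (1060, 69)  from 1·(891,58) + (169,11)
step 6: (7251, 472)  from 6·(1060,69) + (891,58)
step 7: (8311, 541)  from 1·(7251,472) + (1060,69)
…
step 9: (154729, 10072)  from 3·(48806,3177) + (8311,541)
step 10: (203535, 13249)  from 1·(154729,10072) + (48806,3177)
step 11: (561799, 36570)  from 2·(203535,13249) + (154729,10072)
→ (561799, 36570).  Check: 561799²=315618116401, 236·36570²=315618116400, difference 1.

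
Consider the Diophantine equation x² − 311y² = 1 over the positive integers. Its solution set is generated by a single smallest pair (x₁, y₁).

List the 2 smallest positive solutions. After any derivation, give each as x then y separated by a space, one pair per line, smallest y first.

16883880 957397
570130807708799 32329152120720

√311 = [17; 1,1,1,2,1,…,1,1,34, …], period ℓ=16 (even) → k=15
a_0=17:  p_0=17·1+0=17,  q_0=17·0+1=1
…
a_2=1:  p_2=1·18+17=35,  q_2=1·1+1=2
…
a_7=3:  p_7=3·1305+194=4109,  q_7=3·74+11=233
…
a_9=3:  p_9=3·71158+4109=217583,  q_9=3·4035+233=12338
…
a_14=1:  p_14=1·6159373+4565134=10724507,  q_14=1·349266+258865=608131
a_15=1:  p_15=1·10724507+6159373=16883880,  q_15=1·608131+349266=957397
fundamental: x₁=16883880, y₁=957397  (since 285065403854400 − 311·916609015609 = 1)
(x_2, y_2) = (16883880·16883880 + 311·957397·957397, 16883880·957397 + 957397·16883880) = (570130807708799, 32329152120720)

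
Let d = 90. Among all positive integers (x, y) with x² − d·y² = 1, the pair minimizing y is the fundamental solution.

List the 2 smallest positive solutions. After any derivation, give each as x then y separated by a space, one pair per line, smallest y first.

19 2
721 76

[9; 2,18] for √90; ℓ=2 ⇒ convergent index 1
step 0: (9, 1)  from 9·(1,0) + (0,1)
step 1: (19, 2)  from 2·(9,1) + (1,0)
(x₁, y₁) = (19, 2);  19² − 90·2² = 1 ✓
n=2: (19,2)∘(19,2) = (19·19+90·2·2, 19·2+2·19) = (721,76)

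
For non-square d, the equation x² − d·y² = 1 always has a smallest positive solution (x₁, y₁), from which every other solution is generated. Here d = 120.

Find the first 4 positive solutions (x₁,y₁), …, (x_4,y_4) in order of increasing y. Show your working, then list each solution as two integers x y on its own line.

d=120: √d = [10; 1,20] (ℓ=2, even), read p_1/q_1
k=0  a_k=10  p_k/q_k = 10/1
k=1  a_k=1  p_k/q_k = 11/1
(x₁, y₁) = (11, 1);  11² − 120·1² = 1 ✓
(11+1√120)^2 = 241 + 22√120
(11+1√120)^3 = 5291 + 483√120
(11+1√120)^4 = 116161 + 10604√120

11 1
241 22
5291 483
116161 10604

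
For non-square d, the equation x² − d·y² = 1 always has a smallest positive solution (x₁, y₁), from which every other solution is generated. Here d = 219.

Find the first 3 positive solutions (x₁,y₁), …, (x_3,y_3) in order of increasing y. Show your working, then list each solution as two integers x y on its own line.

74 5
10951 740
1620674 109515

√219 → a₀=14, period (1,3,1,28); ℓ=4 even so k=3
k=0  a_k=14  p_k/q_k = 14/1
k=1  a_k=1  p_k/q_k = 15/1
k=2  a_k=3  p_k/q_k = 59/4
k=3  a_k=1  p_k/q_k = 74/5
(x₁, y₁) = (74, 5);  74² − 219·5² = 1 ✓
k=2:  x_2 = 74·74+219·5·5 = 10951,  y_2 = 74·5+5·74 = 740
k=3:  x_3 = 74·10951+219·5·740 = 1620674,  y_3 = 74·740+5·10951 = 109515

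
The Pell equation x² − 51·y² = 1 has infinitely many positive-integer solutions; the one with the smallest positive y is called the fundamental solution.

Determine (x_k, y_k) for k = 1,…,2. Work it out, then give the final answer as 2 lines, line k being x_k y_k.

√51 → a₀=7, period (7,14); ℓ=2 even so k=1
k=0  a_k=7  p_k/q_k = 7/1
k=1  a_k=7  p_k/q_k = 50/7
fundamental: x₁=50, y₁=7  (since 2500 − 51·49 = 1)
(x_2, y_2) = (50·50 + 51·7·7, 50·7 + 7·50) = (4999, 700)

50 7
4999 700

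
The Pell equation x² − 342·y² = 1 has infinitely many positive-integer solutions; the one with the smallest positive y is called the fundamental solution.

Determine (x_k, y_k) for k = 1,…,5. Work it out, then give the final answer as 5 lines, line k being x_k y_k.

√342 = [18; 2,36, …], period ℓ=2 (even) → k=1
a_0=18:  p_0=18·1+0=18,  q_0=18·0+1=1
a_1=2:  p_1=2·18+1=37,  q_1=2·1+0=2
→ (37, 2).  Check: 37²=1369, 342·2²=1368, difference 1.
n=2: (37,2)∘(37,2) = (37·37+342·2·2, 37·2+2·37) = (2737,148)
n=3: (2737,148)∘(37,2) = (37·2737+342·2·148, 37·148+2·2737) = (202501,10950)
n=4: (202501,10950)∘(37,2) = (37·202501+342·2·10950, 37·10950+2·202501) = (14982337,810152)
n=5: (14982337,810152)∘(37,2) = (37·14982337+342·2·810152, 37·810152+2·14982337) = (1108490437,59940298)

37 2
2737 148
202501 10950
14982337 810152
1108490437 59940298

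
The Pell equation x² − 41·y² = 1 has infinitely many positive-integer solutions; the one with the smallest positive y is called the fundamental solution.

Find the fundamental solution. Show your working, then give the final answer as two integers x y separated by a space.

2049 320

√41 = [6; 2,2,12, …], period ℓ=3 (odd) → k=5
i=0: a=6 ⇒ p=6, q=1
i=1: a=2 ⇒ p=13, q=2
…
i=3: a=12 ⇒ p=397, q=62
i=4: a=2 ⇒ p=826, q=129
i=5: a=2 ⇒ p=2049, q=320
fundamental: x₁=2049, y₁=320  (since 4198401 − 41·102400 = 1)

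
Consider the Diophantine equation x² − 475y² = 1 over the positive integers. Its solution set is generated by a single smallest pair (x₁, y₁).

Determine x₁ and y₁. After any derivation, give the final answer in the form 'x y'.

57799 2652

[21; 1,3,1,6,2,6,1,3,1,42] for √475; ℓ=10 ⇒ convergent index 9
k=0  a_k=21  p_k/q_k = 21/1
…
k=4  a_k=6  p_k/q_k = 741/34
k=5  a_k=2  p_k/q_k = 1591/73
…
k=7  a_k=1  p_k/q_k = 11878/545
k=8  a_k=3  p_k/q_k = 45921/2107
k=9  a_k=1  p_k/q_k = 57799/2652
→ (57799, 2652).  Check: 57799²=3340724401, 475·2652²=3340724400, difference 1.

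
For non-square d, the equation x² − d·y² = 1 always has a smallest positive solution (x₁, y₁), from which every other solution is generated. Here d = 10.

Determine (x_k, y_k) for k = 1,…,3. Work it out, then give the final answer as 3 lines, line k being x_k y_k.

[3; 6] for √10; ℓ=1 ⇒ convergent index 1
step 0: (3, 1)  from 3·(1,0) + (0,1)
step 1: (19, 6)  from 6·(3,1) + (1,0)
fundamental: x₁=19, y₁=6  (since 361 − 10·36 = 1)
(x_2, y_2) = (19·19 + 10·6·6, 19·6 + 6·19) = (721, 228)
(x_3, y_3) = (19·721 + 10·6·228, 19·228 + 6·721) = (27379, 8658)

19 6
721 228
27379 8658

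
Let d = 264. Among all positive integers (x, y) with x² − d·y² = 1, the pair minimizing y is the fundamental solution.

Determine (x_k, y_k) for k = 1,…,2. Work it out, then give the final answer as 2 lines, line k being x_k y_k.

√264 → a₀=16, period (4,32); ℓ=2 even so k=1
a_0=16:  p_0=16·1+0=16,  q_0=16·0+1=1
a_1=4:  p_1=4·16+1=65,  q_1=4·1+0=4
→ (65, 4).  Check: 65²=4225, 264·4²=4224, difference 1.
n=2: (65,4)∘(65,4) = (65·65+264·4·4, 65·4+4·65) = (8449,520)

65 4
8449 520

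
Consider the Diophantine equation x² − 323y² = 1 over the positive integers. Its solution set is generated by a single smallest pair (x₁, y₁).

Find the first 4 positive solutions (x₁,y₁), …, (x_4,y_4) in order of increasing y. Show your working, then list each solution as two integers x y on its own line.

18 1
647 36
23274 1295
837217 46584

√323 = [17; 1,34, …], period ℓ=2 (even) → k=1
k=0  a_k=17  p_k/q_k = 17/1
k=1  a_k=1  p_k/q_k = 18/1
(x₁, y₁) = (18, 1);  18² − 323·1² = 1 ✓
(x_2, y_2) = (18·18 + 323·1·1, 18·1 + 1·18) = (647, 36)
(x_3, y_3) = (18·647 + 323·1·36, 18·36 + 1·647) = (23274, 1295)
(x_4, y_4) = (18·23274 + 323·1·1295, 18·1295 + 1·23274) = (837217, 46584)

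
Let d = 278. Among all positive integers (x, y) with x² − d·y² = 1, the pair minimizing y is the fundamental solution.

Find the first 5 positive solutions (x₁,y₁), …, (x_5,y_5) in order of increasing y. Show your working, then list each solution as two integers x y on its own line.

2501 150
12510001 750300
62575022501 3753000450
313000250040001 18772507500600
1565627188125062501 93900078765000750

[16; 1,2,16,2,1,32] for √278; ℓ=6 ⇒ convergent index 5
step 0: (16, 1)  from 16·(1,0) + (0,1)
…
step 2: (50, 3)  from 2·(17,1) + (16,1)
…
step 4: (1684, 101)  from 2·(817,49) + (50,3)
step 5: (2501, 150)  from 1·(1684,101) + (817,49)
→ (2501, 150).  Check: 2501²=6255001, 278·150²=6255000, difference 1.
(2501+150√278)^2 = 12510001 + 750300√278
(2501+150√278)^3 = 62575022501 + 3753000450√278
(2501+150√278)^4 = 313000250040001 + 18772507500600√278
(2501+150√278)^5 = 1565627188125062501 + 93900078765000750√278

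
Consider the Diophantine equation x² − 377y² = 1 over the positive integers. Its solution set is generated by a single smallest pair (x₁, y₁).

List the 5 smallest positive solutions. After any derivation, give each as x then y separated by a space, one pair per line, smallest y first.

233 12
108577 5592
50596649 2605860
23577929857 1214325168
10987264716713 565872922428

[19; 2,2,2,38] for √377; ℓ=4 ⇒ convergent index 3
i=0: a=19 ⇒ p=19, q=1
…
i=2: a=2 ⇒ p=97, q=5
i=3: a=2 ⇒ p=233, q=12
fundamental: x₁=233, y₁=12  (since 54289 − 377·144 = 1)
k=2:  x_2 = 233·233+377·12·12 = 108577,  y_2 = 233·12+12·233 = 5592
k=3:  x_3 = 233·108577+377·12·5592 = 50596649,  y_3 = 233·5592+12·108577 = 2605860
k=4:  x_4 = 233·50596649+377·12·2605860 = 23577929857,  y_4 = 233·2605860+12·50596649 = 1214325168
k=5:  x_5 = 233·23577929857+377·12·1214325168 = 10987264716713,  y_5 = 233·1214325168+12·23577929857 = 565872922428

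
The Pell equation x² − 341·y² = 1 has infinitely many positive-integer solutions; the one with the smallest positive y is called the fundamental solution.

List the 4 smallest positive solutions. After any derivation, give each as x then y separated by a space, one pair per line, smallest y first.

10626551 575460
225847172311201 12230310076920
4799952989541519968951 259932027556408030380
102013890481930631287980124801 5524361894723138392975161840

[18; 2,6,1,8,2,…,6,2,36] for √341; ℓ=14 ⇒ convergent index 13
i=0: a=18 ⇒ p=18, q=1
i=1: a=2 ⇒ p=37, q=2
…
i=5: a=2 ⇒ p=5189, q=281
…
i=12: a=6 ⇒ p=4953942, q=268271
i=13: a=2 ⇒ p=10626551, q=575460
→ (10626551, 575460).  Check: 10626551²=112923586155601, 341·575460²=112923586155600, difference 1.
(x_2, y_2) = (10626551·10626551 + 341·575460·575460, 10626551·575460 + 575460·10626551) = (225847172311201, 12230310076920)
(x_3, y_3) = (10626551·225847172311201 + 341·575460·12230310076920, 10626551·12230310076920 + 575460·225847172311201) = (4799952989541519968951, 259932027556408030380)
(x_4, y_4) = (10626551·4799952989541519968951 + 341·575460·259932027556408030380, 10626551·259932027556408030380 + 575460·4799952989541519968951) = (102013890481930631287980124801, 5524361894723138392975161840)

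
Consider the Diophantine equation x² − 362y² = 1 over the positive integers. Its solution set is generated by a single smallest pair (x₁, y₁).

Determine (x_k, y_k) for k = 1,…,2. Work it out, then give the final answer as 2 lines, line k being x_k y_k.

723 38
1045457 54948

√362 → a₀=19, period (38); ℓ=1 odd so k=1
i=0: a=19 ⇒ p=19, q=1
i=1: a=38 ⇒ p=723, q=38
→ (723, 38).  Check: 723²=522729, 362·38²=522728, difference 1.
n=2: (723,38)∘(723,38) = (723·723+362·38·38, 723·38+38·723) = (1045457,54948)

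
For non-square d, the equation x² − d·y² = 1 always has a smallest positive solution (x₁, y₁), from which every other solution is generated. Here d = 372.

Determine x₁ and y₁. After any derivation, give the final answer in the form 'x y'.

12151 630

√372 → a₀=19, period (3,2,12,2,3,38); ℓ=6 even so k=5
i=0: a=19 ⇒ p=19, q=1
…
i=3: a=12 ⇒ p=1678, q=87
i=4: a=2 ⇒ p=3491, q=181
i=5: a=3 ⇒ p=12151, q=630
fundamental: x₁=12151, y₁=630  (since 147646801 − 372·396900 = 1)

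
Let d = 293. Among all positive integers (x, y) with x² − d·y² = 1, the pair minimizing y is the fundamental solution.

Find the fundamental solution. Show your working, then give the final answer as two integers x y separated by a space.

d=293: √d = [17; 8,1,1,8,34] (ℓ=5, odd), read p_9/q_9
a_0=17:  p_0=17·1+0=17,  q_0=17·0+1=1
…
a_2=1:  p_2=1·137+17=154,  q_2=1·8+1=9
a_3=1:  p_3=1·154+137=291,  q_3=1·9+8=17
…
a_5=34:  p_5=34·2482+291=84679,  q_5=34·145+17=4947
…
a_8=1:  p_8=1·764593+679914=1444507,  q_8=1·44668+39721=84389
a_9=8:  p_9=8·1444507+764593=12320649,  q_9=8·84389+44668=719780
→ (12320649, 719780).  Check: 12320649²=151798391781201, 293·719780²=151798391781200, difference 1.

12320649 719780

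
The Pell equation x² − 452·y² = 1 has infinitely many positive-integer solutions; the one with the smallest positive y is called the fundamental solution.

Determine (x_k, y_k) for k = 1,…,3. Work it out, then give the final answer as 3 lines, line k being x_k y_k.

[21; 3,1,5,3,10,3,5,1,3,42] for √452; ℓ=10 ⇒ convergent index 9
k=0  a_k=21  p_k/q_k = 21/1
k=1  a_k=3  p_k/q_k = 64/3
…
k=3  a_k=5  p_k/q_k = 489/23
k=4  a_k=3  p_k/q_k = 1552/73
k=5  a_k=10  p_k/q_k = 16009/753
k=6  a_k=3  p_k/q_k = 49579/2332
…
k=8  a_k=1  p_k/q_k = 313483/14745
k=9  a_k=3  p_k/q_k = 1204353/56648
(x₁, y₁) = (1204353, 56648);  1204353² − 452·56648² = 1 ✓
(1204353+56648√452)^2 = 2900932297217 + 136448377488√452
(1204353+56648√452)^3 = 6987493029899166849 + 328664025545553880√452

1204353 56648
2900932297217 136448377488
6987493029899166849 328664025545553880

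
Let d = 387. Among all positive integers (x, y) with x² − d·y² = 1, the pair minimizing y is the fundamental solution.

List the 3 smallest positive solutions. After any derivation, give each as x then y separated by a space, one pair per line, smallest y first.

d=387: √d = [19; 1,2,19,2,1,38] (ℓ=6, even), read p_5/q_5
i=0: a=19 ⇒ p=19, q=1
…
i=2: a=2 ⇒ p=59, q=3
i=3: a=19 ⇒ p=1141, q=58
i=4: a=2 ⇒ p=2341, q=119
i=5: a=1 ⇒ p=3482, q=177
→ (3482, 177).  Check: 3482²=12124324, 387·177²=12124323, difference 1.
(x_2, y_2) = (3482·3482 + 387·177·177, 3482·177 + 177·3482) = (24248647, 1232628)
(x_3, y_3) = (3482·24248647 + 387·177·1232628, 3482·1232628 + 177·24248647) = (168867574226, 8584021215)

3482 177
24248647 1232628
168867574226 8584021215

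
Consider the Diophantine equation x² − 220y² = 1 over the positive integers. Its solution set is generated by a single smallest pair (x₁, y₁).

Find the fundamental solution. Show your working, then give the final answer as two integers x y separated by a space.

89 6

√220 → a₀=14, period (1,4,1,28); ℓ=4 even so k=3
step 0: (14, 1)  from 14·(1,0) + (0,1)
…
step 2: (74, 5)  from 4·(15,1) + (14,1)
step 3: (89, 6)  from 1·(74,5) + (15,1)
(x₁, y₁) = (89, 6);  89² − 220·6² = 1 ✓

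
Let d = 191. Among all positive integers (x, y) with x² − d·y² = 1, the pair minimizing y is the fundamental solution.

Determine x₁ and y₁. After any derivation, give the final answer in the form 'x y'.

[13; 1,4,1,1,3,…,4,1,26] for √191; ℓ=16 ⇒ convergent index 15
i=0: a=13 ⇒ p=13, q=1
i=1: a=1 ⇒ p=14, q=1
…
i=3: a=1 ⇒ p=83, q=6
…
i=7: a=2 ⇒ p=2999, q=217
i=8: a=13 ⇒ p=40217, q=2910
i=9: a=2 ⇒ p=83433, q=6037
i=10: a=2 ⇒ p=207083, q=14984
…
i=14: a=4 ⇒ p=7377553, q=533821
i=15: a=1 ⇒ p=8994000, q=650783
fundamental: x₁=8994000, y₁=650783  (since 80892036000000 − 191·423518513089 = 1)

8994000 650783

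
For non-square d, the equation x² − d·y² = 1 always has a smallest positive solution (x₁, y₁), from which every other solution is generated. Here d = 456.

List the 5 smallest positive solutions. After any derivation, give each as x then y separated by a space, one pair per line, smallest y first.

√456 = [21; 2,1,4,1,2,42, …], period ℓ=6 (even) → k=5
a_0=21:  p_0=21·1+0=21,  q_0=21·0+1=1
a_1=2:  p_1=2·21+1=43,  q_1=2·1+0=2
a_2=1:  p_2=1·43+21=64,  q_2=1·2+1=3
…
a_4=1:  p_4=1·299+64=363,  q_4=1·14+3=17
a_5=2:  p_5=2·363+299=1025,  q_5=2·17+14=48
(x₁, y₁) = (1025, 48);  1025² − 456·48² = 1 ✓
(1025+48√456)^2 = 2101249 + 98400√456
(1025+48√456)^3 = 4307559425 + 201719952√456
(1025+48√456)^4 = 8830494720001 + 413525803200√456
(1025+48√456)^5 = 18102509868442625 + 847727694840048√456

1025 48
2101249 98400
4307559425 201719952
8830494720001 413525803200
18102509868442625 847727694840048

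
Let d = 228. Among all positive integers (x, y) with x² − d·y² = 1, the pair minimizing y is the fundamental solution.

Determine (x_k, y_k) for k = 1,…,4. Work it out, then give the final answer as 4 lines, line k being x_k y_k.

151 10
45601 3020
13771351 912030
4158902401 275430040

[15; 10,30] for √228; ℓ=2 ⇒ convergent index 1
step 0: (15, 1)  from 15·(1,0) + (0,1)
step 1: (151, 10)  from 10·(15,1) + (1,0)
fundamental: x₁=151, y₁=10  (since 22801 − 228·100 = 1)
k=2:  x_2 = 151·151+228·10·10 = 45601,  y_2 = 151·10+10·151 = 3020
k=3:  x_3 = 151·45601+228·10·3020 = 13771351,  y_3 = 151·3020+10·45601 = 912030
k=4:  x_4 = 151·13771351+228·10·912030 = 4158902401,  y_4 = 151·912030+10·13771351 = 275430040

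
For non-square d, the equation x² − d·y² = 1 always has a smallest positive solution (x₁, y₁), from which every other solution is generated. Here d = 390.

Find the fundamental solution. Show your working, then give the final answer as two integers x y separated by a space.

d=390: √d = [19; 1,2,1,38] (ℓ=4, even), read p_3/q_3
i=0: a=19 ⇒ p=19, q=1
i=1: a=1 ⇒ p=20, q=1
i=2: a=2 ⇒ p=59, q=3
i=3: a=1 ⇒ p=79, q=4
→ (79, 4).  Check: 79²=6241, 390·4²=6240, difference 1.

79 4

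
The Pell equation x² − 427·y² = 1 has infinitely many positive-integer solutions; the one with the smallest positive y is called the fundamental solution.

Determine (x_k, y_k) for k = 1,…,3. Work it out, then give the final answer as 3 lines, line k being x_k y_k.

[20; 1,1,1,40] for √427; ℓ=4 ⇒ convergent index 3
step 0: (20, 1)  from 20·(1,0) + (0,1)
step 1: (21, 1)  from 1·(20,1) + (1,0)
step 2: (41, 2)  from 1·(21,1) + (20,1)
step 3: (62, 3)  from 1·(41,2) + (21,1)
→ (62, 3).  Check: 62²=3844, 427·3²=3843, difference 1.
k=2:  x_2 = 62·62+427·3·3 = 7687,  y_2 = 62·3+3·62 = 372
k=3:  x_3 = 62·7687+427·3·372 = 953126,  y_3 = 62·372+3·7687 = 46125

62 3
7687 372
953126 46125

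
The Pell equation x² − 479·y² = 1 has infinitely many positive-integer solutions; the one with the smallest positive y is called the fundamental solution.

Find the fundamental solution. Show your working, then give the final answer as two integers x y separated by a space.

2989440 136591

[21; 1,7,1,3,2,21,2,3,1,7,1,42] for √479; ℓ=12 ⇒ convergent index 11
step 0: (21, 1)  from 21·(1,0) + (0,1)
…
step 4: (766, 35)  from 3·(197,9) + (175,8)
step 5: (1729, 79)  from 2·(766,35) + (197,9)
step 6: (37075, 1694)  from 21·(1729,79) + (766,35)
…
step 9: (340591, 15562)  from 1·(264712,12095) + (75879,3467)
step 10: (2648849, 121029)  from 7·(340591,15562) + (264712,12095)
step 11: (2989440, 136591)  from 1·(2648849,121029) + (340591,15562)
(x₁, y₁) = (2989440, 136591);  2989440² − 479·136591² = 1 ✓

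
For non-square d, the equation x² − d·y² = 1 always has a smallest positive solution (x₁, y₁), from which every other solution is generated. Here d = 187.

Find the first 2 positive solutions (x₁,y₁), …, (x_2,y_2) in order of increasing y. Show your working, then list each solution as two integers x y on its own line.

d=187: √d = [13; 1,2,13,2,1,26] (ℓ=6, even), read p_5/q_5
step 0: (13, 1)  from 13·(1,0) + (0,1)
…
step 4: (1135, 83)  from 2·(547,40) + (41,3)
step 5: (1682, 123)  from 1·(1135,83) + (547,40)
→ (1682, 123).  Check: 1682²=2829124, 187·123²=2829123, difference 1.
(x_2, y_2) = (1682·1682 + 187·123·123, 1682·123 + 123·1682) = (5658247, 413772)

1682 123
5658247 413772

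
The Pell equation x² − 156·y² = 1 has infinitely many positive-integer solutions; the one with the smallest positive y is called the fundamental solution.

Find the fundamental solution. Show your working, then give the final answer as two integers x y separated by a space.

25 2

[12; 2,24] for √156; ℓ=2 ⇒ convergent index 1
i=0: a=12 ⇒ p=12, q=1
i=1: a=2 ⇒ p=25, q=2
→ (25, 2).  Check: 25²=625, 156·2²=624, difference 1.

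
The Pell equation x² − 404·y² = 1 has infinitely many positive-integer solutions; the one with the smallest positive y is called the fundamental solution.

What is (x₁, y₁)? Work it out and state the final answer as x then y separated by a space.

201 10

d=404: √d = [20; 10,40] (ℓ=2, even), read p_1/q_1
step 0: (20, 1)  from 20·(1,0) + (0,1)
step 1: (201, 10)  from 10·(20,1) + (1,0)
(x₁, y₁) = (201, 10);  201² − 404·10² = 1 ✓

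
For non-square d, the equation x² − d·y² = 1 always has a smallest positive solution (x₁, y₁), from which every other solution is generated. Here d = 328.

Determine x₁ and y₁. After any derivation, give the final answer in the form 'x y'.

[18; 9,36] for √328; ℓ=2 ⇒ convergent index 1
a_0=18:  p_0=18·1+0=18,  q_0=18·0+1=1
a_1=9:  p_1=9·18+1=163,  q_1=9·1+0=9
fundamental: x₁=163, y₁=9  (since 26569 − 328·81 = 1)

163 9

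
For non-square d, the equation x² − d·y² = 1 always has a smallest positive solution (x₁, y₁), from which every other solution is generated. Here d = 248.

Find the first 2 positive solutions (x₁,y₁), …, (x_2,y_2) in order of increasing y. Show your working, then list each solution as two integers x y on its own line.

[15; 1,2,1,30] for √248; ℓ=4 ⇒ convergent index 3
step 0: (15, 1)  from 15·(1,0) + (0,1)
…
step 2: (47, 3)  from 2·(16,1) + (15,1)
step 3: (63, 4)  from 1·(47,3) + (16,1)
fundamental: x₁=63, y₁=4  (since 3969 − 248·16 = 1)
(x_2, y_2) = (63·63 + 248·4·4, 63·4 + 4·63) = (7937, 504)

63 4
7937 504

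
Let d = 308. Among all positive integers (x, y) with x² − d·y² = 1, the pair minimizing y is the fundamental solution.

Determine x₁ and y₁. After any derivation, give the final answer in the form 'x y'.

√308 → a₀=17, period (1,1,4,1,1,34); ℓ=6 even so k=5
i=0: a=17 ⇒ p=17, q=1
…
i=4: a=1 ⇒ p=193, q=11
i=5: a=1 ⇒ p=351, q=20
(x₁, y₁) = (351, 20);  351² − 308·20² = 1 ✓

351 20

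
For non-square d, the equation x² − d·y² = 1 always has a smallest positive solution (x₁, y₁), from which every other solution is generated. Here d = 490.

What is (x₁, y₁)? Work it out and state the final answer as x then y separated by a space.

d=490: √d = [22; 7,2,1,4,4,4,1,2,7,44] (ℓ=10, even), read p_9/q_9
i=0: a=22 ⇒ p=22, q=1
i=1: a=7 ⇒ p=155, q=7
i=2: a=2 ⇒ p=332, q=15
i=3: a=1 ⇒ p=487, q=22
i=4: a=4 ⇒ p=2280, q=103
…
i=8: a=2 ⇒ p=141338, q=6385
i=9: a=7 ⇒ p=1039681, q=46968
(x₁, y₁) = (1039681, 46968);  1039681² − 490·46968² = 1 ✓

1039681 46968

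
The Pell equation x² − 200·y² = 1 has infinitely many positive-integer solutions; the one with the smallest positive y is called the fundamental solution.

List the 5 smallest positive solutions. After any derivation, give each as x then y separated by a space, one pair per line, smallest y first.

99 7
19601 1386
3880899 274421
768398401 54333972
152139002499 10757852035

√200 → a₀=14, period (7,28); ℓ=2 even so k=1
a_0=14:  p_0=14·1+0=14,  q_0=14·0+1=1
a_1=7:  p_1=7·14+1=99,  q_1=7·1+0=7
(x₁, y₁) = (99, 7);  99² − 200·7² = 1 ✓
k=2:  x_2 = 99·99+200·7·7 = 19601,  y_2 = 99·7+7·99 = 1386
k=3:  x_3 = 99·19601+200·7·1386 = 3880899,  y_3 = 99·1386+7·19601 = 274421
k=4:  x_4 = 99·3880899+200·7·274421 = 768398401,  y_4 = 99·274421+7·3880899 = 54333972
k=5:  x_5 = 99·768398401+200·7·54333972 = 152139002499,  y_5 = 99·54333972+7·768398401 = 10757852035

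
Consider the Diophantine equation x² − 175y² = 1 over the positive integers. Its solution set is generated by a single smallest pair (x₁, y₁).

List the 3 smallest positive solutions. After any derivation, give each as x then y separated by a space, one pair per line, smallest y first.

√175 → a₀=13, period (4,2,1,2,4,26); ℓ=6 even so k=5
k=0  a_k=13  p_k/q_k = 13/1
k=1  a_k=4  p_k/q_k = 53/4
…
k=3  a_k=1  p_k/q_k = 172/13
k=4  a_k=2  p_k/q_k = 463/35
k=5  a_k=4  p_k/q_k = 2024/153
(x₁, y₁) = (2024, 153);  2024² − 175·153² = 1 ✓
k=2:  x_2 = 2024·2024+175·153·153 = 8193151,  y_2 = 2024·153+153·2024 = 619344
k=3:  x_3 = 2024·8193151+175·153·619344 = 33165873224,  y_3 = 2024·619344+153·8193151 = 2507104359

2024 153
8193151 619344
33165873224 2507104359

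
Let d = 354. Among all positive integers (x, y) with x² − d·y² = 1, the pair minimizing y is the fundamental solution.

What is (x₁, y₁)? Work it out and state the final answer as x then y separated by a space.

258065 13716

√354 = [18; 1,4,2,2,18,2,2,4,1,36, …], period ℓ=10 (even) → k=9
a_0=18:  p_0=18·1+0=18,  q_0=18·0+1=1
a_1=1:  p_1=1·18+1=19,  q_1=1·1+0=1
a_2=4:  p_2=4·19+18=94,  q_2=4·1+1=5
…
a_4=2:  p_4=2·207+94=508,  q_4=2·11+5=27
…
a_6=2:  p_6=2·9351+508=19210,  q_6=2·497+27=1021
a_7=2:  p_7=2·19210+9351=47771,  q_7=2·1021+497=2539
a_8=4:  p_8=4·47771+19210=210294,  q_8=4·2539+1021=11177
a_9=1:  p_9=1·210294+47771=258065,  q_9=1·11177+2539=13716
→ (258065, 13716).  Check: 258065²=66597544225, 354·13716²=66597544224, difference 1.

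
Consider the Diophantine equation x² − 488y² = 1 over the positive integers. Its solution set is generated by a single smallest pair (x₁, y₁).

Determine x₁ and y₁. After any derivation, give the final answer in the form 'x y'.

d=488: √d = [22; 11,44] (ℓ=2, even), read p_1/q_1
k=0  a_k=22  p_k/q_k = 22/1
k=1  a_k=11  p_k/q_k = 243/11
→ (243, 11).  Check: 243²=59049, 488·11²=59048, difference 1.

243 11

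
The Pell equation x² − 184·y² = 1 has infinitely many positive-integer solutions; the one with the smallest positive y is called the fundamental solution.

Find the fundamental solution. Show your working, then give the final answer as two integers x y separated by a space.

[13; 1,1,3,2,1,2,1,2,3,1,1,26] for √184; ℓ=12 ⇒ convergent index 11
a_0=13:  p_0=13·1+0=13,  q_0=13·0+1=1
…
a_2=1:  p_2=1·14+13=27,  q_2=1·1+1=2
…
a_4=2:  p_4=2·95+27=217,  q_4=2·7+2=16
a_5=1:  p_5=1·217+95=312,  q_5=1·16+7=23
a_6=2:  p_6=2·312+217=841,  q_6=2·23+16=62
a_7=1:  p_7=1·841+312=1153,  q_7=1·62+23=85
…
a_9=3:  p_9=3·3147+1153=10594,  q_9=3·232+85=781
a_10=1:  p_10=1·10594+3147=13741,  q_10=1·781+232=1013
a_11=1:  p_11=1·13741+10594=24335,  q_11=1·1013+781=1794
(x₁, y₁) = (24335, 1794);  24335² − 184·1794² = 1 ✓

24335 1794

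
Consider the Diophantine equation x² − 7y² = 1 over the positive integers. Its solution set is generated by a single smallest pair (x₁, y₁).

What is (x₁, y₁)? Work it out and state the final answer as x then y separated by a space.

√7 → a₀=2, period (1,1,1,4); ℓ=4 even so k=3
i=0: a=2 ⇒ p=2, q=1
…
i=2: a=1 ⇒ p=5, q=2
i=3: a=1 ⇒ p=8, q=3
fundamental: x₁=8, y₁=3  (since 64 − 7·9 = 1)

8 3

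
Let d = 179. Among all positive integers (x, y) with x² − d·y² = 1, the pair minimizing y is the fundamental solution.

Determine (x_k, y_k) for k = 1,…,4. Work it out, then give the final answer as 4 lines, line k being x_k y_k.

4190210 313191
35115719688199 2624672120220
294284479589372473370 21995854729733779209
2466227538440333747559727201 184334500894152933286567560

[13; 2,1,1,1,3,…,1,2,26] for √179; ℓ=14 ⇒ convergent index 13
step 0: (13, 1)  from 13·(1,0) + (0,1)
…
step 4: (107, 8)  from 1·(67,5) + (40,3)
step 5: (388, 29)  from 3·(107,8) + (67,5)
…
step 12: (1588459, 118727)  from 1·(1013292,75737) + (575167,42990)
step 13: (4190210, 313191)  from 2·(1588459,118727) + (1013292,75737)
→ (4190210, 313191).  Check: 4190210²=17557859844100, 179·313191²=17557859844099, difference 1.
k=2:  x_2 = 4190210·4190210+179·313191·313191 = 35115719688199,  y_2 = 4190210·313191+313191·4190210 = 2624672120220
k=3:  x_3 = 4190210·35115719688199+179·313191·2624672120220 = 294284479589372473370,  y_3 = 4190210·2624672120220+313191·35115719688199 = 21995854729733779209
k=4:  x_4 = 4190210·294284479589372473370+179·313191·21995854729733779209 = 2466227538440333747559727201,  y_4 = 4190210·21995854729733779209+313191·294284479589372473370 = 184334500894152933286567560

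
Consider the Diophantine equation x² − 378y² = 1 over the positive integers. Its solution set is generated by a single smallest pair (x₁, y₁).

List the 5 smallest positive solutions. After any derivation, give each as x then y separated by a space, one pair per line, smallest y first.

8749 450
153090001 7874100
2678768828749 137781001350
46873096812360001 2410891953748200
820185445343906468749 42185787268905002250

d=378: √d = [19; 2,3,1,4,1,3,2,38] (ℓ=8, even), read p_7/q_7
step 0: (19, 1)  from 19·(1,0) + (0,1)
…
step 2: (136, 7)  from 3·(39,2) + (19,1)
…
step 4: (836, 43)  from 4·(175,9) + (136,7)
…
step 6: (3869, 199)  from 3·(1011,52) + (836,43)
step 7: (8749, 450)  from 2·(3869,199) + (1011,52)
(x₁, y₁) = (8749, 450);  8749² − 378·450² = 1 ✓
(8749+450√378)^2 = 153090001 + 7874100√378
(8749+450√378)^3 = 2678768828749 + 137781001350√378
(8749+450√378)^4 = 46873096812360001 + 2410891953748200√378
(8749+450√378)^5 = 820185445343906468749 + 42185787268905002250√378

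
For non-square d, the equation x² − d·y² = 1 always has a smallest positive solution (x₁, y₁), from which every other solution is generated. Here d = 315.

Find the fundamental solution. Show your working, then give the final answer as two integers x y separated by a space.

71 4

√315 = [17; 1,2,1,34, …], period ℓ=4 (even) → k=3
i=0: a=17 ⇒ p=17, q=1
i=1: a=1 ⇒ p=18, q=1
i=2: a=2 ⇒ p=53, q=3
i=3: a=1 ⇒ p=71, q=4
fundamental: x₁=71, y₁=4  (since 5041 − 315·16 = 1)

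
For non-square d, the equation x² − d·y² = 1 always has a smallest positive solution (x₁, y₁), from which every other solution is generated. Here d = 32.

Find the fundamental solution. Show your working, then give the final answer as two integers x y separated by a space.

17 3

d=32: √d = [5; 1,1,1,10] (ℓ=4, even), read p_3/q_3
step 0: (5, 1)  from 5·(1,0) + (0,1)
step 1: (6, 1)  from 1·(5,1) + (1,0)
step 2: (11, 2)  from 1·(6,1) + (5,1)
step 3: (17, 3)  from 1·(11,2) + (6,1)
(x₁, y₁) = (17, 3);  17² − 32·3² = 1 ✓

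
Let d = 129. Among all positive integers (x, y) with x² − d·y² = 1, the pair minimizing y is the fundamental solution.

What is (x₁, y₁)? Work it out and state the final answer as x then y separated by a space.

[11; 2,1,3,1,6,1,3,1,2,22] for √129; ℓ=10 ⇒ convergent index 9
i=0: a=11 ⇒ p=11, q=1
i=1: a=2 ⇒ p=23, q=2
…
i=3: a=3 ⇒ p=125, q=11
i=4: a=1 ⇒ p=159, q=14
…
i=6: a=1 ⇒ p=1238, q=109
i=7: a=3 ⇒ p=4793, q=422
i=8: a=1 ⇒ p=6031, q=531
i=9: a=2 ⇒ p=16855, q=1484
fundamental: x₁=16855, y₁=1484  (since 284091025 − 129·2202256 = 1)

16855 1484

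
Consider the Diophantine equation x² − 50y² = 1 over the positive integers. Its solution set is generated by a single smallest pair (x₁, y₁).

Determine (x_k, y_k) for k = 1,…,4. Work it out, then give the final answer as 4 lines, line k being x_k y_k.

99 14
19601 2772
3880899 548842
768398401 108667944

√50 = [7; 14, …], period ℓ=1 (odd) → k=1
step 0: (7, 1)  from 7·(1,0) + (0,1)
step 1: (99, 14)  from 14·(7,1) + (1,0)
fundamental: x₁=99, y₁=14  (since 9801 − 50·196 = 1)
n=2: (99,14)∘(99,14) = (99·99+50·14·14, 99·14+14·99) = (19601,2772)
n=3: (19601,2772)∘(99,14) = (99·19601+50·14·2772, 99·2772+14·19601) = (3880899,548842)
n=4: (3880899,548842)∘(99,14) = (99·3880899+50·14·548842, 99·548842+14·3880899) = (768398401,108667944)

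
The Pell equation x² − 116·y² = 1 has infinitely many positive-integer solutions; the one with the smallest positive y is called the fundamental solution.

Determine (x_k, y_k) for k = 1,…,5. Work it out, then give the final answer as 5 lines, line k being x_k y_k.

9801 910
192119201 17837820
3765920568201 349656946730
73819574785756801 6853975451963640
1447011301184484245001 134351626459734324550

√116 = [10; 1,3,2,1,4,1,2,3,1,20, …], period ℓ=10 (even) → k=9
step 0: (10, 1)  from 10·(1,0) + (0,1)
…
step 3: (97, 9)  from 2·(43,4) + (11,1)
…
step 5: (657, 61)  from 4·(140,13) + (97,9)
…
step 8: (7550, 701)  from 3·(2251,209) + (797,74)
step 9: (9801, 910)  from 1·(7550,701) + (2251,209)
fundamental: x₁=9801, y₁=910  (since 96059601 − 116·828100 = 1)
k=2:  x_2 = 9801·9801+116·910·910 = 192119201,  y_2 = 9801·910+910·9801 = 17837820
k=3:  x_3 = 9801·192119201+116·910·17837820 = 3765920568201,  y_3 = 9801·17837820+910·192119201 = 349656946730
k=4:  x_4 = 9801·3765920568201+116·910·349656946730 = 73819574785756801,  y_4 = 9801·349656946730+910·3765920568201 = 6853975451963640
k=5:  x_5 = 9801·73819574785756801+116·910·6853975451963640 = 1447011301184484245001,  y_5 = 9801·6853975451963640+910·73819574785756801 = 134351626459734324550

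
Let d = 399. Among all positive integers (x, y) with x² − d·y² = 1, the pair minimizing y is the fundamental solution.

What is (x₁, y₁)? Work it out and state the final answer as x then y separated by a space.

20 1

[19; 1,38] for √399; ℓ=2 ⇒ convergent index 1
k=0  a_k=19  p_k/q_k = 19/1
k=1  a_k=1  p_k/q_k = 20/1
fundamental: x₁=20, y₁=1  (since 400 − 399·1 = 1)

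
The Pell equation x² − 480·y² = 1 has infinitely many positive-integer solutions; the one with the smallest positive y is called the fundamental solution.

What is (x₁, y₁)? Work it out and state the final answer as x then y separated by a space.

√480 = [21; 1,9,1,42, …], period ℓ=4 (even) → k=3
i=0: a=21 ⇒ p=21, q=1
…
i=2: a=9 ⇒ p=219, q=10
i=3: a=1 ⇒ p=241, q=11
(x₁, y₁) = (241, 11);  241² − 480·11² = 1 ✓

241 11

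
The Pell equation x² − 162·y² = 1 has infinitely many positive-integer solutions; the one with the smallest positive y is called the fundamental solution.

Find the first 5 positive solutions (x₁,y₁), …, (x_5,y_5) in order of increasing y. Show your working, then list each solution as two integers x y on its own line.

19601 1540
768398401 60371080
30122754096401 2366667076620
1180872205318713601 92778082677286160
46292552162781456490001 3637086394748304967700

√162 = [12; 1,2,1,2,12,2,1,2,1,24, …], period ℓ=10 (even) → k=9
k=0  a_k=12  p_k/q_k = 12/1
k=1  a_k=1  p_k/q_k = 13/1
…
k=4  a_k=2  p_k/q_k = 140/11
…
k=6  a_k=2  p_k/q_k = 3602/283
…
k=8  a_k=2  p_k/q_k = 14268/1121
k=9  a_k=1  p_k/q_k = 19601/1540
→ (19601, 1540).  Check: 19601²=384199201, 162·1540²=384199200, difference 1.
(19601+1540√162)^2 = 768398401 + 60371080√162
(19601+1540√162)^3 = 30122754096401 + 2366667076620√162
(19601+1540√162)^4 = 1180872205318713601 + 92778082677286160√162
(19601+1540√162)^5 = 46292552162781456490001 + 3637086394748304967700√162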